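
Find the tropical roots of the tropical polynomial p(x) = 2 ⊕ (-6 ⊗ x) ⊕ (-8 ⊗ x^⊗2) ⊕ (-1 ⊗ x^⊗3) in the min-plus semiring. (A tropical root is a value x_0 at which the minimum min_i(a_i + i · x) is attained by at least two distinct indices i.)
Roots: {-7, 2, 8}

Each tropical root is a break point of the lower envelope of the lines y = a_i + i · x (there are 4 lines, with slopes 0, 1, ..., 3). Only the lines that attain the minimum somewhere contribute to roots; other lines are dominated. Here the surviving (envelope) indices are i = 3, i = 2, i = 1, i = 0.
Intersections between consecutive envelope lines give the roots: for adjacent envelope indices i < j the intersection is x = (a_i − a_j) / (j − i). Reading off the sorted break points: {-7, 2, 8}.
Verification: at each break x_0, at least two indices attain the minimum of min_i(a_i + i · x_0).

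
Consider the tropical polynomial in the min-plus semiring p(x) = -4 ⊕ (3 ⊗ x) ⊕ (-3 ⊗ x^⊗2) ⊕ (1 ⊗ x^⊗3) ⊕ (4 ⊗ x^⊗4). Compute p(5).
p(5) = -4

A tropical monomial a ⊗ x^⊗i evaluates to a + i · x. Evaluating each term at x = 5:
  Term 0 contributes -4 + 0 · 5 = -4
  Term 1 contributes 3 + 1 · 5 = 8
  Term 2 contributes -3 + 2 · 5 = 7
  Term 3 contributes 1 + 3 · 5 = 16
  Term 4 contributes 4 + 4 · 5 = 24
p(5) = ⊕ of these = min[-4, 8, 7, 16, 24] = -4.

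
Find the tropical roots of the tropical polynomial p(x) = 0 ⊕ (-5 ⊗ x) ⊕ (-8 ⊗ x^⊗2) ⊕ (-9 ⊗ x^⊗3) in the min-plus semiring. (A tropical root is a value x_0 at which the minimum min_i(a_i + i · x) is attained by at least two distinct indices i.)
Roots: {1, 3, 5}

Each tropical root is a break point of the lower envelope of the lines y = a_i + i · x (there are 4 lines, with slopes 0, 1, ..., 3). Only the lines that attain the minimum somewhere contribute to roots; other lines are dominated. Here the surviving (envelope) indices are i = 3, i = 2, i = 1, i = 0.
Intersections between consecutive envelope lines give the roots: for adjacent envelope indices i < j the intersection is x = (a_i − a_j) / (j − i). Reading off the sorted break points: {1, 3, 5}.
Verification: at each break x_0, at least two indices attain the minimum of min_i(a_i + i · x_0).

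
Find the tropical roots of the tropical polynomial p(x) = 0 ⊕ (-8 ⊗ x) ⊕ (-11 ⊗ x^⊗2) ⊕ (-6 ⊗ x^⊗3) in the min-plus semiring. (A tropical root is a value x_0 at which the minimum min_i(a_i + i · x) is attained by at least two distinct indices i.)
Roots: {-5, 3, 8}

Each tropical root is a break point of the lower envelope of the lines y = a_i + i · x (there are 4 lines, with slopes 0, 1, ..., 3). Only the lines that attain the minimum somewhere contribute to roots; other lines are dominated. Here the surviving (envelope) indices are i = 3, i = 2, i = 1, i = 0.
Intersections between consecutive envelope lines give the roots: for adjacent envelope indices i < j the intersection is x = (a_i − a_j) / (j − i). Reading off the sorted break points: {-5, 3, 8}.
Verification: at each break x_0, at least two indices attain the minimum of min_i(a_i + i · x_0).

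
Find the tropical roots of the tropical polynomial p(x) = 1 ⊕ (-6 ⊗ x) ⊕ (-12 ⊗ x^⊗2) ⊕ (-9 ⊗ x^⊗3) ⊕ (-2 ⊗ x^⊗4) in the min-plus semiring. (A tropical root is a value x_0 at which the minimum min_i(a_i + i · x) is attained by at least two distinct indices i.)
Roots: {-7, -3, 6, 7}

Each tropical root is a break point of the lower envelope of the lines y = a_i + i · x (there are 5 lines, with slopes 0, 1, ..., 4). Only the lines that attain the minimum somewhere contribute to roots; other lines are dominated. Here the surviving (envelope) indices are i = 4, i = 3, i = 2, i = 1, i = 0.
Intersections between consecutive envelope lines give the roots: for adjacent envelope indices i < j the intersection is x = (a_i − a_j) / (j − i). Reading off the sorted break points: {-7, -3, 6, 7}.
Verification: at each break x_0, at least two indices attain the minimum of min_i(a_i + i · x_0).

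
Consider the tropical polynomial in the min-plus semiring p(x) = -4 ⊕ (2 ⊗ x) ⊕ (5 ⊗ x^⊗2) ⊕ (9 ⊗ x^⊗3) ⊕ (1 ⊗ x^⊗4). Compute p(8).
p(8) = -4

A tropical monomial a ⊗ x^⊗i evaluates to a + i · x. Evaluating each term at x = 8:
  Term 0 contributes -4 + 0 · 8 = -4
  Term 1 contributes 2 + 1 · 8 = 10
  Term 2 contributes 5 + 2 · 8 = 21
  Term 3 contributes 9 + 3 · 8 = 33
  Term 4 contributes 1 + 4 · 8 = 33
p(8) = ⊕ of these = min[-4, 10, 21, 33, 33] = -4.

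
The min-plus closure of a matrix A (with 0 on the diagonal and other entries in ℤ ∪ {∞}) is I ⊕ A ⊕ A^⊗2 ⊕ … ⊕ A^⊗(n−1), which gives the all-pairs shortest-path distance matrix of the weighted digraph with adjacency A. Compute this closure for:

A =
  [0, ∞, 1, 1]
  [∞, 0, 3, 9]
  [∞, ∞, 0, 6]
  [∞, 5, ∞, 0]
Closure =
  [0, 6, 1, 1]
  [∞, 0, 3, 9]
  [∞, 11, 0, 6]
  [∞, 5, 8, 0]

This is the Floyd-Warshall all-pairs shortest-path computation. For each intermediate vertex k = 0, 1, …, 3, update dist[i][j] ← min(dist[i][j], dist[i][k] + dist[k][j]). The final matrix gives, for each (i, j), the minimum total weight of any directed path from i to j (possibly empty when i = j).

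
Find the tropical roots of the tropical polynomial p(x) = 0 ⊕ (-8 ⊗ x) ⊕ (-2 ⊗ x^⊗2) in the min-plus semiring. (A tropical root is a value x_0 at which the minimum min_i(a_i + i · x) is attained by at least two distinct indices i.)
Roots: {-6, 8}

Each tropical root is a break point of the lower envelope of the lines y = a_i + i · x (there are 3 lines, with slopes 0, 1, ..., 2). Only the lines that attain the minimum somewhere contribute to roots; other lines are dominated. Here the surviving (envelope) indices are i = 2, i = 1, i = 0.
Intersections between consecutive envelope lines give the roots: for adjacent envelope indices i < j the intersection is x = (a_i − a_j) / (j − i). Reading off the sorted break points: {-6, 8}.
Verification: at each break x_0, at least two indices attain the minimum of min_i(a_i + i · x_0).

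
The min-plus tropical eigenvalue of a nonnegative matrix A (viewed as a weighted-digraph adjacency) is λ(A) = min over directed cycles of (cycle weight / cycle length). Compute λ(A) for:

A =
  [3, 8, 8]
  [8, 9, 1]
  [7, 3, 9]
λ(A) = 2

Enumerate directed cycles and compute their means (weight / length). Sample:
  cycle 0 → 0: weight = 3, length = 1, mean = 3/1 ≈ 3.000
  cycle 1 → 1: weight = 9, length = 1, mean = 9/1 ≈ 9.000
  cycle 2 → 2: weight = 9, length = 1, mean = 9/1 ≈ 9.000
  cycle 0 → 1 → 0: weight = 16, length = 2, mean = 16/2 ≈ 8.000
  cycle 0 → 2 → 0: weight = 15, length = 2, mean = 15/2 ≈ 7.500
  cycle 1 → 0 → 1: weight = 16, length = 2, mean = 16/2 ≈ 8.000
Minimum mean = 2.000, attained e.g. along the cycle 1 → 2 → 1 with weight 4 and length 2. So λ(A) = 4/2 = 2.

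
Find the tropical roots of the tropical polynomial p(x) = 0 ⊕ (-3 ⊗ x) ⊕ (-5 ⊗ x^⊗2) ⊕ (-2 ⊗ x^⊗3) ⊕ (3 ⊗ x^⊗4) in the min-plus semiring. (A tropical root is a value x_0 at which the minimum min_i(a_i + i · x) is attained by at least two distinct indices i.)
Roots: {-5, -3, 2, 3}

Each tropical root is a break point of the lower envelope of the lines y = a_i + i · x (there are 5 lines, with slopes 0, 1, ..., 4). Only the lines that attain the minimum somewhere contribute to roots; other lines are dominated. Here the surviving (envelope) indices are i = 4, i = 3, i = 2, i = 1, i = 0.
Intersections between consecutive envelope lines give the roots: for adjacent envelope indices i < j the intersection is x = (a_i − a_j) / (j − i). Reading off the sorted break points: {-5, -3, 2, 3}.
Verification: at each break x_0, at least two indices attain the minimum of min_i(a_i + i · x_0).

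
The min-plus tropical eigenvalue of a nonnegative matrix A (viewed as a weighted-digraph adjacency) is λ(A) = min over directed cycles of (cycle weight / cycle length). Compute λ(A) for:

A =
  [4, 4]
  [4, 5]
λ(A) = 4

Enumerate directed cycles and compute their means (weight / length). Sample:
  cycle 0 → 0: weight = 4, length = 1, mean = 4/1 ≈ 4.000
  cycle 1 → 1: weight = 5, length = 1, mean = 5/1 ≈ 5.000
  cycle 0 → 1 → 0: weight = 8, length = 2, mean = 8/2 ≈ 4.000
  cycle 1 → 0 → 1: weight = 8, length = 2, mean = 8/2 ≈ 4.000
Minimum mean = 4.000, attained e.g. along the cycle 0 → 0 with weight 4 and length 1. So λ(A) = 4/1 = 4.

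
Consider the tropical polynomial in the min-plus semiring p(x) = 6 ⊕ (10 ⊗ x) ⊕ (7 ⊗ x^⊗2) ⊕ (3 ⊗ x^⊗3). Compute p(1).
p(1) = 6

A tropical monomial a ⊗ x^⊗i evaluates to a + i · x. Evaluating each term at x = 1:
  Term 0 contributes 6 + 0 · 1 = 6
  Term 1 contributes 10 + 1 · 1 = 11
  Term 2 contributes 7 + 2 · 1 = 9
  Term 3 contributes 3 + 3 · 1 = 6
p(1) = ⊕ of these = min[6, 11, 9, 6] = 6.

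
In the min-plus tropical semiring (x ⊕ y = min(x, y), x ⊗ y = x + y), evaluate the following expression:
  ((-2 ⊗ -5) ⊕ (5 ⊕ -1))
((-2 ⊗ -5) ⊕ (5 ⊕ -1)) = -7

Expand innermost to outermost. Recall ⊕ takes the minimum of its arguments and ⊗ takes their sum. Working out the expression ((-2 ⊗ -5) ⊕ (5 ⊕ -1)) gives -7.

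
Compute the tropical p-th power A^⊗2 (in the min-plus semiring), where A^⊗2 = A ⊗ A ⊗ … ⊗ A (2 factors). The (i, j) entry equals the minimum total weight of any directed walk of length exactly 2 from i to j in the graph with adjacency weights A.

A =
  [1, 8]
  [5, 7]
A^⊗2 =
  [2, 9]
  [6, 13]

Each entry (A^⊗2)_ij equals the minimum over all length-2 walks i = v_0 → v_1 → … → v_2 = j of Σ_t A[v_t][v_{t+1}]. For example, for (i, j) = (0, 1) we minimise over 2 possible intermediate vertex sequences; the minimum is 9, attained along the walk 0 → 0 → 1.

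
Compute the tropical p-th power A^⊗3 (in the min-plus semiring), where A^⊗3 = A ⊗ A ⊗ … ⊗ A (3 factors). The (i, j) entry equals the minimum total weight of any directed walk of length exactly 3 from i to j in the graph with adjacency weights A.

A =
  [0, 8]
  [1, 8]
A^⊗3 =
  [0, 8]
  [1, 9]

Each entry (A^⊗3)_ij equals the minimum over all length-3 walks i = v_0 → v_1 → … → v_3 = j of Σ_t A[v_t][v_{t+1}]. For example, for (i, j) = (0, 1) we minimise over 4 possible intermediate vertex sequences; the minimum is 8, attained along the walk 0 → 0 → 0 → 1.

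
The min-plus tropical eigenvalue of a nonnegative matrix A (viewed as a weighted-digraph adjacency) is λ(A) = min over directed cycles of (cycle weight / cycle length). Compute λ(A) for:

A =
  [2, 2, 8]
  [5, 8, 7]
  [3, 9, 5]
λ(A) = 2

Enumerate directed cycles and compute their means (weight / length). Sample:
  cycle 0 → 0: weight = 2, length = 1, mean = 2/1 ≈ 2.000
  cycle 1 → 1: weight = 8, length = 1, mean = 8/1 ≈ 8.000
  cycle 2 → 2: weight = 5, length = 1, mean = 5/1 ≈ 5.000
  cycle 0 → 1 → 0: weight = 7, length = 2, mean = 7/2 ≈ 3.500
  cycle 0 → 2 → 0: weight = 11, length = 2, mean = 11/2 ≈ 5.500
  cycle 1 → 0 → 1: weight = 7, length = 2, mean = 7/2 ≈ 3.500
Minimum mean = 2.000, attained e.g. along the cycle 0 → 0 with weight 2 and length 1. So λ(A) = 2/1 = 2.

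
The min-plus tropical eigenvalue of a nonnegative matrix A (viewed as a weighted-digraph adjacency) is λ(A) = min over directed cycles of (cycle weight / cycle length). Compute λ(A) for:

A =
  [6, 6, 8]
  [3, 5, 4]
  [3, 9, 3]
λ(A) = 3

Enumerate directed cycles and compute their means (weight / length). Sample:
  cycle 0 → 0: weight = 6, length = 1, mean = 6/1 ≈ 6.000
  cycle 1 → 1: weight = 5, length = 1, mean = 5/1 ≈ 5.000
  cycle 2 → 2: weight = 3, length = 1, mean = 3/1 ≈ 3.000
  cycle 0 → 1 → 0: weight = 9, length = 2, mean = 9/2 ≈ 4.500
  cycle 0 → 2 → 0: weight = 11, length = 2, mean = 11/2 ≈ 5.500
  cycle 1 → 0 → 1: weight = 9, length = 2, mean = 9/2 ≈ 4.500
Minimum mean = 3.000, attained e.g. along the cycle 2 → 2 with weight 3 and length 1. So λ(A) = 3/1 = 3.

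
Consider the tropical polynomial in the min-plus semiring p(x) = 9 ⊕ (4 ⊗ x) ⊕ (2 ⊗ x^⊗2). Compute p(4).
p(4) = 8

A tropical monomial a ⊗ x^⊗i evaluates to a + i · x. Evaluating each term at x = 4:
  Term 0 contributes 9 + 0 · 4 = 9
  Term 1 contributes 4 + 1 · 4 = 8
  Term 2 contributes 2 + 2 · 4 = 10
p(4) = ⊕ of these = min[9, 8, 10] = 8.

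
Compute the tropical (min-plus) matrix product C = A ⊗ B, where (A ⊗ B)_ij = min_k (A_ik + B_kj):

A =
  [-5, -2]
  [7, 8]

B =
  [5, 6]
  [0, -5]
A ⊗ B =
  [-2, -7]
  [8, 3]

Apply the min-plus product entry-by-entry:
  C[0][0] = min over k of (A[0][0] + B[0][0] = -5 + 5 = 0, A[0][1] + B[1][0] = -2 + 0 = -2) = -2 (attained at k = 1)
  C[0][1] = min over k of (A[0][0] + B[0][1] = -5 + 6 = 1, A[0][1] + B[1][1] = -2 + -5 = -7) = -7 (attained at k = 1)
  C[1][0] = min over k of (A[1][0] + B[0][0] = 7 + 5 = 12, A[1][1] + B[1][0] = 8 + 0 = 8) = 8 (attained at k = 1)
  C[1][1] = min over k of (A[1][0] + B[0][1] = 7 + 6 = 13, A[1][1] + B[1][1] = 8 + -5 = 3) = 3 (attained at k = 1)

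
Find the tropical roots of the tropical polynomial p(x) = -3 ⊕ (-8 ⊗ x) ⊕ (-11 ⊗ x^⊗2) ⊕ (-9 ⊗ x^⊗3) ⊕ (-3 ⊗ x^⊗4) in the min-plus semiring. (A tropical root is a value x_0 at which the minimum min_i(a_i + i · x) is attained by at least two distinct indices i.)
Roots: {-6, -2, 3, 5}

Each tropical root is a break point of the lower envelope of the lines y = a_i + i · x (there are 5 lines, with slopes 0, 1, ..., 4). Only the lines that attain the minimum somewhere contribute to roots; other lines are dominated. Here the surviving (envelope) indices are i = 4, i = 3, i = 2, i = 1, i = 0.
Intersections between consecutive envelope lines give the roots: for adjacent envelope indices i < j the intersection is x = (a_i − a_j) / (j − i). Reading off the sorted break points: {-6, -2, 3, 5}.
Verification: at each break x_0, at least two indices attain the minimum of min_i(a_i + i · x_0).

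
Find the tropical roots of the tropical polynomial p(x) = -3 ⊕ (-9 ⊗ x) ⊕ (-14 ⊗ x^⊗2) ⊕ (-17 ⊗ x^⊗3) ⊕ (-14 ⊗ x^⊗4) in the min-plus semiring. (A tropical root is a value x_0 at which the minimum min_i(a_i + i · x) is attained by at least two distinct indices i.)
Roots: {-3, 3, 5, 6}

Each tropical root is a break point of the lower envelope of the lines y = a_i + i · x (there are 5 lines, with slopes 0, 1, ..., 4). Only the lines that attain the minimum somewhere contribute to roots; other lines are dominated. Here the surviving (envelope) indices are i = 4, i = 3, i = 2, i = 1, i = 0.
Intersections between consecutive envelope lines give the roots: for adjacent envelope indices i < j the intersection is x = (a_i − a_j) / (j − i). Reading off the sorted break points: {-3, 3, 5, 6}.
Verification: at each break x_0, at least two indices attain the minimum of min_i(a_i + i · x_0).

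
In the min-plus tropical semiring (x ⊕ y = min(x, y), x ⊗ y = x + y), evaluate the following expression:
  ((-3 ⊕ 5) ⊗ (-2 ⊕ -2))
((-3 ⊕ 5) ⊗ (-2 ⊕ -2)) = -5

Expand innermost to outermost. Recall ⊕ takes the minimum of its arguments and ⊗ takes their sum. Working out the expression ((-3 ⊕ 5) ⊗ (-2 ⊕ -2)) gives -5.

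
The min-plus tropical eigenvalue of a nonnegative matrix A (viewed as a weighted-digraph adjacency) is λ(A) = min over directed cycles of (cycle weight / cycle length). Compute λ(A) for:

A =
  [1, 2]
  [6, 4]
λ(A) = 1

Enumerate directed cycles and compute their means (weight / length). Sample:
  cycle 0 → 0: weight = 1, length = 1, mean = 1/1 ≈ 1.000
  cycle 1 → 1: weight = 4, length = 1, mean = 4/1 ≈ 4.000
  cycle 0 → 1 → 0: weight = 8, length = 2, mean = 8/2 ≈ 4.000
  cycle 1 → 0 → 1: weight = 8, length = 2, mean = 8/2 ≈ 4.000
Minimum mean = 1.000, attained e.g. along the cycle 0 → 0 with weight 1 and length 1. So λ(A) = 1/1 = 1.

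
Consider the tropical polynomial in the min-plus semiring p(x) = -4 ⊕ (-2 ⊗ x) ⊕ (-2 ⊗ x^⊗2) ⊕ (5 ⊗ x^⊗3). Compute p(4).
p(4) = -4

A tropical monomial a ⊗ x^⊗i evaluates to a + i · x. Evaluating each term at x = 4:
  Term 0 contributes -4 + 0 · 4 = -4
  Term 1 contributes -2 + 1 · 4 = 2
  Term 2 contributes -2 + 2 · 4 = 6
  Term 3 contributes 5 + 3 · 4 = 17
p(4) = ⊕ of these = min[-4, 2, 6, 17] = -4.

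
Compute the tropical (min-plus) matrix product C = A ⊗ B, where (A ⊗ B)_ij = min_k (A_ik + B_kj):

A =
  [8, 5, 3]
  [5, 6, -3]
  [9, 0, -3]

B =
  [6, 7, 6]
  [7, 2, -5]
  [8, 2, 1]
A ⊗ B =
  [11, 5, 0]
  [5, -1, -2]
  [5, -1, -5]

Apply the min-plus product entry-by-entry:
  C[0][0] = min over k of (A[0][0] + B[0][0] = 8 + 6 = 14, A[0][1] + B[1][0] = 5 + 7 = 12, A[0][2] + B[2][0] = 3 + 8 = 11) = 11 (attained at k = 2)
  C[0][1] = min over k of (A[0][0] + B[0][1] = 8 + 7 = 15, A[0][1] + B[1][1] = 5 + 2 = 7, A[0][2] + B[2][1] = 3 + 2 = 5) = 5 (attained at k = 2)
  C[0][2] = min over k of (A[0][0] + B[0][2] = 8 + 6 = 14, A[0][1] + B[1][2] = 5 + -5 = 0, A[0][2] + B[2][2] = 3 + 1 = 4) = 0 (attained at k = 1)
  C[1][0] = min over k of (A[1][0] + B[0][0] = 5 + 6 = 11, A[1][1] + B[1][0] = 6 + 7 = 13, A[1][2] + B[2][0] = -3 + 8 = 5) = 5 (attained at k = 2)
  C[1][1] = min over k of (A[1][0] + B[0][1] = 5 + 7 = 12, A[1][1] + B[1][1] = 6 + 2 = 8, A[1][2] + B[2][1] = -3 + 2 = -1) = -1 (attained at k = 2)
  C[1][2] = min over k of (A[1][0] + B[0][2] = 5 + 6 = 11, A[1][1] + B[1][2] = 6 + -5 = 1, A[1][2] + B[2][2] = -3 + 1 = -2) = -2 (attained at k = 2)
  C[2][0] = min over k of (A[2][0] + B[0][0] = 9 + 6 = 15, A[2][1] + B[1][0] = 0 + 7 = 7, A[2][2] + B[2][0] = -3 + 8 = 5) = 5 (attained at k = 2)
  C[2][1] = min over k of (A[2][0] + B[0][1] = 9 + 7 = 16, A[2][1] + B[1][1] = 0 + 2 = 2, A[2][2] + B[2][1] = -3 + 2 = -1) = -1 (attained at k = 2)
  C[2][2] = min over k of (A[2][0] + B[0][2] = 9 + 6 = 15, A[2][1] + B[1][2] = 0 + -5 = -5, A[2][2] + B[2][2] = -3 + 1 = -2) = -5 (attained at k = 1)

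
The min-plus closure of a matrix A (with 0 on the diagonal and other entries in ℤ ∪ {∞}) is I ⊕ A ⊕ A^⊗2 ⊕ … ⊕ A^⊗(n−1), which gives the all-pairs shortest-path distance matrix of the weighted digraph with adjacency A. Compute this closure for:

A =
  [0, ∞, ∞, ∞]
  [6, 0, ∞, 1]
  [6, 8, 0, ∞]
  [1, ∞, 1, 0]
Closure =
  [0, ∞, ∞, ∞]
  [2, 0, 2, 1]
  [6, 8, 0, 9]
  [1, 9, 1, 0]

This is the Floyd-Warshall all-pairs shortest-path computation. For each intermediate vertex k = 0, 1, …, 3, update dist[i][j] ← min(dist[i][j], dist[i][k] + dist[k][j]). The final matrix gives, for each (i, j), the minimum total weight of any directed path from i to j (possibly empty when i = j).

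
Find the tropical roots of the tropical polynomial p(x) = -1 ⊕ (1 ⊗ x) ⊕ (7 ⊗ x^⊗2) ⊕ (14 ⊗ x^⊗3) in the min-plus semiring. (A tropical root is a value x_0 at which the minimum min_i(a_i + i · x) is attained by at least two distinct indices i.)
Roots: {-7, -6, -2}

Each tropical root is a break point of the lower envelope of the lines y = a_i + i · x (there are 4 lines, with slopes 0, 1, ..., 3). Only the lines that attain the minimum somewhere contribute to roots; other lines are dominated. Here the surviving (envelope) indices are i = 3, i = 2, i = 1, i = 0.
Intersections between consecutive envelope lines give the roots: for adjacent envelope indices i < j the intersection is x = (a_i − a_j) / (j − i). Reading off the sorted break points: {-7, -6, -2}.
Verification: at each break x_0, at least two indices attain the minimum of min_i(a_i + i · x_0).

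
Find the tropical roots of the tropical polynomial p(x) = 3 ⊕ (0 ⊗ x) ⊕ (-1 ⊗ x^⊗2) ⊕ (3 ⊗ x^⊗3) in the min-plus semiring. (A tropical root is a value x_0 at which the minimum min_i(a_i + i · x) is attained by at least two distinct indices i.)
Roots: {-4, 1, 3}

Each tropical root is a break point of the lower envelope of the lines y = a_i + i · x (there are 4 lines, with slopes 0, 1, ..., 3). Only the lines that attain the minimum somewhere contribute to roots; other lines are dominated. Here the surviving (envelope) indices are i = 3, i = 2, i = 1, i = 0.
Intersections between consecutive envelope lines give the roots: for adjacent envelope indices i < j the intersection is x = (a_i − a_j) / (j − i). Reading off the sorted break points: {-4, 1, 3}.
Verification: at each break x_0, at least two indices attain the minimum of min_i(a_i + i · x_0).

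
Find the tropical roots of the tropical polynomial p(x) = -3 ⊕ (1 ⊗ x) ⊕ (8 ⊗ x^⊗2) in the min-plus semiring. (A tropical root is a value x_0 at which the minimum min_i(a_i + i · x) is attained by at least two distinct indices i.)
Roots: {-7, -4}

Each tropical root is a break point of the lower envelope of the lines y = a_i + i · x (there are 3 lines, with slopes 0, 1, ..., 2). Only the lines that attain the minimum somewhere contribute to roots; other lines are dominated. Here the surviving (envelope) indices are i = 2, i = 1, i = 0.
Intersections between consecutive envelope lines give the roots: for adjacent envelope indices i < j the intersection is x = (a_i − a_j) / (j − i). Reading off the sorted break points: {-7, -4}.
Verification: at each break x_0, at least two indices attain the minimum of min_i(a_i + i · x_0).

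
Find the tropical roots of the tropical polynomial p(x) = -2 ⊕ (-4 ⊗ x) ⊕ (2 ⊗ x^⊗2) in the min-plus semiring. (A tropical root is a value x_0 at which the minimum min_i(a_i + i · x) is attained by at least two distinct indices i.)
Roots: {-6, 2}

Each tropical root is a break point of the lower envelope of the lines y = a_i + i · x (there are 3 lines, with slopes 0, 1, ..., 2). Only the lines that attain the minimum somewhere contribute to roots; other lines are dominated. Here the surviving (envelope) indices are i = 2, i = 1, i = 0.
Intersections between consecutive envelope lines give the roots: for adjacent envelope indices i < j the intersection is x = (a_i − a_j) / (j − i). Reading off the sorted break points: {-6, 2}.
Verification: at each break x_0, at least two indices attain the minimum of min_i(a_i + i · x_0).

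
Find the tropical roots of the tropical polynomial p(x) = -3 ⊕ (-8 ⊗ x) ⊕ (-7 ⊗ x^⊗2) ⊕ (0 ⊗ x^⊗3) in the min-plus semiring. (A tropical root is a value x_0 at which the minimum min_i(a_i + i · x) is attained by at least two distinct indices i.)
Roots: {-7, -1, 5}

Each tropical root is a break point of the lower envelope of the lines y = a_i + i · x (there are 4 lines, with slopes 0, 1, ..., 3). Only the lines that attain the minimum somewhere contribute to roots; other lines are dominated. Here the surviving (envelope) indices are i = 3, i = 2, i = 1, i = 0.
Intersections between consecutive envelope lines give the roots: for adjacent envelope indices i < j the intersection is x = (a_i − a_j) / (j − i). Reading off the sorted break points: {-7, -1, 5}.
Verification: at each break x_0, at least two indices attain the minimum of min_i(a_i + i · x_0).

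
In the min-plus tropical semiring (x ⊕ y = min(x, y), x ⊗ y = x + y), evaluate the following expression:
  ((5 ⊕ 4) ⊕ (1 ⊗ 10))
((5 ⊕ 4) ⊕ (1 ⊗ 10)) = 4

Expand innermost to outermost. Recall ⊕ takes the minimum of its arguments and ⊗ takes their sum. Working out the expression ((5 ⊕ 4) ⊕ (1 ⊗ 10)) gives 4.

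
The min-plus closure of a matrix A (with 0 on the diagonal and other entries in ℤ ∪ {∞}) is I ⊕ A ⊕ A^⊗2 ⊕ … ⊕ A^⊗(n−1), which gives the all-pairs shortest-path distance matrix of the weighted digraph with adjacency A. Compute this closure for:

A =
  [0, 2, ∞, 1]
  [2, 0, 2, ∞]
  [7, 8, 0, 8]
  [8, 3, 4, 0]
Closure =
  [0, 2, 4, 1]
  [2, 0, 2, 3]
  [7, 8, 0, 8]
  [5, 3, 4, 0]

This is the Floyd-Warshall all-pairs shortest-path computation. For each intermediate vertex k = 0, 1, …, 3, update dist[i][j] ← min(dist[i][j], dist[i][k] + dist[k][j]). The final matrix gives, for each (i, j), the minimum total weight of any directed path from i to j (possibly empty when i = j).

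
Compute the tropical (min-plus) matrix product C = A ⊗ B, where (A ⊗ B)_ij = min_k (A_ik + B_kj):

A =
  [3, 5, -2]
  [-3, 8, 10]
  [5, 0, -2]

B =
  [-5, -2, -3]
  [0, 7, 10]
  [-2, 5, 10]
A ⊗ B =
  [-4, 1, 0]
  [-8, -5, -6]
  [-4, 3, 2]

Apply the min-plus product entry-by-entry:
  C[0][0] = min over k of (A[0][0] + B[0][0] = 3 + -5 = -2, A[0][1] + B[1][0] = 5 + 0 = 5, A[0][2] + B[2][0] = -2 + -2 = -4) = -4 (attained at k = 2)
  C[0][1] = min over k of (A[0][0] + B[0][1] = 3 + -2 = 1, A[0][1] + B[1][1] = 5 + 7 = 12, A[0][2] + B[2][1] = -2 + 5 = 3) = 1 (attained at k = 0)
  C[0][2] = min over k of (A[0][0] + B[0][2] = 3 + -3 = 0, A[0][1] + B[1][2] = 5 + 10 = 15, A[0][2] + B[2][2] = -2 + 10 = 8) = 0 (attained at k = 0)
  C[1][0] = min over k of (A[1][0] + B[0][0] = -3 + -5 = -8, A[1][1] + B[1][0] = 8 + 0 = 8, A[1][2] + B[2][0] = 10 + -2 = 8) = -8 (attained at k = 0)
  C[1][1] = min over k of (A[1][0] + B[0][1] = -3 + -2 = -5, A[1][1] + B[1][1] = 8 + 7 = 15, A[1][2] + B[2][1] = 10 + 5 = 15) = -5 (attained at k = 0)
  C[1][2] = min over k of (A[1][0] + B[0][2] = -3 + -3 = -6, A[1][1] + B[1][2] = 8 + 10 = 18, A[1][2] + B[2][2] = 10 + 10 = 20) = -6 (attained at k = 0)
  C[2][0] = min over k of (A[2][0] + B[0][0] = 5 + -5 = 0, A[2][1] + B[1][0] = 0 + 0 = 0, A[2][2] + B[2][0] = -2 + -2 = -4) = -4 (attained at k = 2)
  C[2][1] = min over k of (A[2][0] + B[0][1] = 5 + -2 = 3, A[2][1] + B[1][1] = 0 + 7 = 7, A[2][2] + B[2][1] = -2 + 5 = 3) = 3 (attained at k = 0)
  C[2][2] = min over k of (A[2][0] + B[0][2] = 5 + -3 = 2, A[2][1] + B[1][2] = 0 + 10 = 10, A[2][2] + B[2][2] = -2 + 10 = 8) = 2 (attained at k = 0)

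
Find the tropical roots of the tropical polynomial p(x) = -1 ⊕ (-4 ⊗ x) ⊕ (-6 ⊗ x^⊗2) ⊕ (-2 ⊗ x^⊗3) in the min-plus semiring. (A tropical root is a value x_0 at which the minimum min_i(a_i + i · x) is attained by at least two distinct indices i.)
Roots: {-4, 2, 3}

Each tropical root is a break point of the lower envelope of the lines y = a_i + i · x (there are 4 lines, with slopes 0, 1, ..., 3). Only the lines that attain the minimum somewhere contribute to roots; other lines are dominated. Here the surviving (envelope) indices are i = 3, i = 2, i = 1, i = 0.
Intersections between consecutive envelope lines give the roots: for adjacent envelope indices i < j the intersection is x = (a_i − a_j) / (j − i). Reading off the sorted break points: {-4, 2, 3}.
Verification: at each break x_0, at least two indices attain the minimum of min_i(a_i + i · x_0).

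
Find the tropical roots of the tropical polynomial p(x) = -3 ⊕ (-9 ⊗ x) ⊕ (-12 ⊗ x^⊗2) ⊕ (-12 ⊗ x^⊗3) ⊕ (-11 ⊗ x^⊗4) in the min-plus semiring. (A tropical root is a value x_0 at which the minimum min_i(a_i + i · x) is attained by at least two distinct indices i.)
Roots: {-1, 0, 3, 6}

Each tropical root is a break point of the lower envelope of the lines y = a_i + i · x (there are 5 lines, with slopes 0, 1, ..., 4). Only the lines that attain the minimum somewhere contribute to roots; other lines are dominated. Here the surviving (envelope) indices are i = 4, i = 3, i = 2, i = 1, i = 0.
Intersections between consecutive envelope lines give the roots: for adjacent envelope indices i < j the intersection is x = (a_i − a_j) / (j − i). Reading off the sorted break points: {-1, 0, 3, 6}.
Verification: at each break x_0, at least two indices attain the minimum of min_i(a_i + i · x_0).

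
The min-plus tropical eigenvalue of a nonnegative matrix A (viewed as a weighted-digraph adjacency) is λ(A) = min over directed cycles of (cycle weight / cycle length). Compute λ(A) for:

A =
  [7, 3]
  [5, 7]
λ(A) = 4

Enumerate directed cycles and compute their means (weight / length). Sample:
  cycle 0 → 0: weight = 7, length = 1, mean = 7/1 ≈ 7.000
  cycle 1 → 1: weight = 7, length = 1, mean = 7/1 ≈ 7.000
  cycle 0 → 1 → 0: weight = 8, length = 2, mean = 8/2 ≈ 4.000
  cycle 1 → 0 → 1: weight = 8, length = 2, mean = 8/2 ≈ 4.000
Minimum mean = 4.000, attained e.g. along the cycle 0 → 1 → 0 with weight 8 and length 2. So λ(A) = 8/2 = 4.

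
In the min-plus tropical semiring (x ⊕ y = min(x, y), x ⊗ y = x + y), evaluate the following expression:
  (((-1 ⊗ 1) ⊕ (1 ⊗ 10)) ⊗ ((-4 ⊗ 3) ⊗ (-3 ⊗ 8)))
(((-1 ⊗ 1) ⊕ (1 ⊗ 10)) ⊗ ((-4 ⊗ 3) ⊗ (-3 ⊗ 8))) = 4

Expand innermost to outermost. Recall ⊕ takes the minimum of its arguments and ⊗ takes their sum. Working out the expression (((-1 ⊗ 1) ⊕ (1 ⊗ 10)) ⊗ ((-4 ⊗ 3) ⊗ (-3 ⊗ 8))) gives 4.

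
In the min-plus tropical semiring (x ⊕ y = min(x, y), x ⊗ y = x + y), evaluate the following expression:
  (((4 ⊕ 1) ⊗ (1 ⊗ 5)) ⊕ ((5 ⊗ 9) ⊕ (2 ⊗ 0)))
(((4 ⊕ 1) ⊗ (1 ⊗ 5)) ⊕ ((5 ⊗ 9) ⊕ (2 ⊗ 0))) = 2

Expand innermost to outermost. Recall ⊕ takes the minimum of its arguments and ⊗ takes their sum. Working out the expression (((4 ⊕ 1) ⊗ (1 ⊗ 5)) ⊕ ((5 ⊗ 9) ⊕ (2 ⊗ 0))) gives 2.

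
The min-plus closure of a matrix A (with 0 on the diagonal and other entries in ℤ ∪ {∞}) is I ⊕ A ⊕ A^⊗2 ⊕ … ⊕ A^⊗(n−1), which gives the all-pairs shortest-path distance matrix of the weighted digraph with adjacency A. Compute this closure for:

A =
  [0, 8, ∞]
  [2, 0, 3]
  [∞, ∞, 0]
Closure =
  [0, 8, 11]
  [2, 0, 3]
  [∞, ∞, 0]

This is the Floyd-Warshall all-pairs shortest-path computation. For each intermediate vertex k = 0, 1, …, 2, update dist[i][j] ← min(dist[i][j], dist[i][k] + dist[k][j]). The final matrix gives, for each (i, j), the minimum total weight of any directed path from i to j (possibly empty when i = j).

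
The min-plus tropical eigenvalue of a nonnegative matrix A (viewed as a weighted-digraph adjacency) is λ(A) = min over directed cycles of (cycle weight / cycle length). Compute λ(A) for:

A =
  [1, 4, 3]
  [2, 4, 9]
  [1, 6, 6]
λ(A) = 1

Enumerate directed cycles and compute their means (weight / length). Sample:
  cycle 0 → 0: weight = 1, length = 1, mean = 1/1 ≈ 1.000
  cycle 1 → 1: weight = 4, length = 1, mean = 4/1 ≈ 4.000
  cycle 2 → 2: weight = 6, length = 1, mean = 6/1 ≈ 6.000
  cycle 0 → 1 → 0: weight = 6, length = 2, mean = 6/2 ≈ 3.000
  cycle 0 → 2 → 0: weight = 4, length = 2, mean = 4/2 ≈ 2.000
  cycle 1 → 0 → 1: weight = 6, length = 2, mean = 6/2 ≈ 3.000
Minimum mean = 1.000, attained e.g. along the cycle 0 → 0 with weight 1 and length 1. So λ(A) = 1/1 = 1.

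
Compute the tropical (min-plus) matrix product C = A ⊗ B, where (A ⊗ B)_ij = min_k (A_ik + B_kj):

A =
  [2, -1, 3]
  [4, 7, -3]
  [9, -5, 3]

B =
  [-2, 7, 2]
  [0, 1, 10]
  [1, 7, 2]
A ⊗ B =
  [-1, 0, 4]
  [-2, 4, -1]
  [-5, -4, 5]

Apply the min-plus product entry-by-entry:
  C[0][0] = min over k of (A[0][0] + B[0][0] = 2 + -2 = 0, A[0][1] + B[1][0] = -1 + 0 = -1, A[0][2] + B[2][0] = 3 + 1 = 4) = -1 (attained at k = 1)
  C[0][1] = min over k of (A[0][0] + B[0][1] = 2 + 7 = 9, A[0][1] + B[1][1] = -1 + 1 = 0, A[0][2] + B[2][1] = 3 + 7 = 10) = 0 (attained at k = 1)
  C[0][2] = min over k of (A[0][0] + B[0][2] = 2 + 2 = 4, A[0][1] + B[1][2] = -1 + 10 = 9, A[0][2] + B[2][2] = 3 + 2 = 5) = 4 (attained at k = 0)
  C[1][0] = min over k of (A[1][0] + B[0][0] = 4 + -2 = 2, A[1][1] + B[1][0] = 7 + 0 = 7, A[1][2] + B[2][0] = -3 + 1 = -2) = -2 (attained at k = 2)
  C[1][1] = min over k of (A[1][0] + B[0][1] = 4 + 7 = 11, A[1][1] + B[1][1] = 7 + 1 = 8, A[1][2] + B[2][1] = -3 + 7 = 4) = 4 (attained at k = 2)
  C[1][2] = min over k of (A[1][0] + B[0][2] = 4 + 2 = 6, A[1][1] + B[1][2] = 7 + 10 = 17, A[1][2] + B[2][2] = -3 + 2 = -1) = -1 (attained at k = 2)
  C[2][0] = min over k of (A[2][0] + B[0][0] = 9 + -2 = 7, A[2][1] + B[1][0] = -5 + 0 = -5, A[2][2] + B[2][0] = 3 + 1 = 4) = -5 (attained at k = 1)
  C[2][1] = min over k of (A[2][0] + B[0][1] = 9 + 7 = 16, A[2][1] + B[1][1] = -5 + 1 = -4, A[2][2] + B[2][1] = 3 + 7 = 10) = -4 (attained at k = 1)
  C[2][2] = min over k of (A[2][0] + B[0][2] = 9 + 2 = 11, A[2][1] + B[1][2] = -5 + 10 = 5, A[2][2] + B[2][2] = 3 + 2 = 5) = 5 (attained at k = 1)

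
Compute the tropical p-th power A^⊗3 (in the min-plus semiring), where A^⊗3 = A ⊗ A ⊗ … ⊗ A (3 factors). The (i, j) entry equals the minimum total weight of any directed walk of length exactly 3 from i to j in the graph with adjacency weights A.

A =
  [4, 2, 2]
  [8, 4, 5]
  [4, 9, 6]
A^⊗3 =
  [10, 8, 8]
  [13, 11, 11]
  [10, 10, 10]

Each entry (A^⊗3)_ij equals the minimum over all length-3 walks i = v_0 → v_1 → … → v_3 = j of Σ_t A[v_t][v_{t+1}]. For example, for (i, j) = (0, 2) we minimise over 9 possible intermediate vertex sequences; the minimum is 8, attained along the walk 0 → 2 → 0 → 2.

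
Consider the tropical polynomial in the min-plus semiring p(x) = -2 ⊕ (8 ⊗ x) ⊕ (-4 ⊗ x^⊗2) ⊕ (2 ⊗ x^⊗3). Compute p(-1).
p(-1) = -6

A tropical monomial a ⊗ x^⊗i evaluates to a + i · x. Evaluating each term at x = -1:
  Term 0 contributes -2 + 0 · -1 = -2
  Term 1 contributes 8 + 1 · -1 = 7
  Term 2 contributes -4 + 2 · -1 = -6
  Term 3 contributes 2 + 3 · -1 = -1
p(-1) = ⊕ of these = min[-2, 7, -6, -1] = -6.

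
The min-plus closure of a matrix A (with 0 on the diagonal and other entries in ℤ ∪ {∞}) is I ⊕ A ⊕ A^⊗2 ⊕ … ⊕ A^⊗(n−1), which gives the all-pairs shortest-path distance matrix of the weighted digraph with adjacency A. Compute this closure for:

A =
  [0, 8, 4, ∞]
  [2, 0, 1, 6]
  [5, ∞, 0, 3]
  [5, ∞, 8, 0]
Closure =
  [0, 8, 4, 7]
  [2, 0, 1, 4]
  [5, 13, 0, 3]
  [5, 13, 8, 0]

This is the Floyd-Warshall all-pairs shortest-path computation. For each intermediate vertex k = 0, 1, …, 3, update dist[i][j] ← min(dist[i][j], dist[i][k] + dist[k][j]). The final matrix gives, for each (i, j), the minimum total weight of any directed path from i to j (possibly empty when i = j).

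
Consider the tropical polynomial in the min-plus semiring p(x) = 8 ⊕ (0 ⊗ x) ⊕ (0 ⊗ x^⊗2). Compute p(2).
p(2) = 2

A tropical monomial a ⊗ x^⊗i evaluates to a + i · x. Evaluating each term at x = 2:
  Term 0 contributes 8 + 0 · 2 = 8
  Term 1 contributes 0 + 1 · 2 = 2
  Term 2 contributes 0 + 2 · 2 = 4
p(2) = ⊕ of these = min[8, 2, 4] = 2.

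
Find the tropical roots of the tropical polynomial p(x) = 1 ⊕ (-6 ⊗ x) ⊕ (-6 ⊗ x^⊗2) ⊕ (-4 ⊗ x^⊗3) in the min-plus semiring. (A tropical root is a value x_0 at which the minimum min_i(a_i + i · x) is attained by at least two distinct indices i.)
Roots: {-2, 0, 7}

Each tropical root is a break point of the lower envelope of the lines y = a_i + i · x (there are 4 lines, with slopes 0, 1, ..., 3). Only the lines that attain the minimum somewhere contribute to roots; other lines are dominated. Here the surviving (envelope) indices are i = 3, i = 2, i = 1, i = 0.
Intersections between consecutive envelope lines give the roots: for adjacent envelope indices i < j the intersection is x = (a_i − a_j) / (j − i). Reading off the sorted break points: {-2, 0, 7}.
Verification: at each break x_0, at least two indices attain the minimum of min_i(a_i + i · x_0).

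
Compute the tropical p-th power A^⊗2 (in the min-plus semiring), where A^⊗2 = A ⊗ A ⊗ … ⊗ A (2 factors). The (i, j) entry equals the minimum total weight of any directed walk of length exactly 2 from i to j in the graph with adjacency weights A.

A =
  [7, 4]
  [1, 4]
A^⊗2 =
  [5, 8]
  [5, 5]

Each entry (A^⊗2)_ij equals the minimum over all length-2 walks i = v_0 → v_1 → … → v_2 = j of Σ_t A[v_t][v_{t+1}]. For example, for (i, j) = (0, 1) we minimise over 2 possible intermediate vertex sequences; the minimum is 8, attained along the walk 0 → 1 → 1.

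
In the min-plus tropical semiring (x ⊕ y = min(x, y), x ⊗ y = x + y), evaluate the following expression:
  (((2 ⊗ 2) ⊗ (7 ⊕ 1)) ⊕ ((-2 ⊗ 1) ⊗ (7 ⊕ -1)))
(((2 ⊗ 2) ⊗ (7 ⊕ 1)) ⊕ ((-2 ⊗ 1) ⊗ (7 ⊕ -1))) = -2

Expand innermost to outermost. Recall ⊕ takes the minimum of its arguments and ⊗ takes their sum. Working out the expression (((2 ⊗ 2) ⊗ (7 ⊕ 1)) ⊕ ((-2 ⊗ 1) ⊗ (7 ⊕ -1))) gives -2.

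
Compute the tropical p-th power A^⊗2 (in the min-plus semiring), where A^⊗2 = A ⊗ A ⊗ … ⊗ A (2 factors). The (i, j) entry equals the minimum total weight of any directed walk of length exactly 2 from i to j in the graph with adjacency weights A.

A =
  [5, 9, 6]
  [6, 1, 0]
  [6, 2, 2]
A^⊗2 =
  [10, 8, 8]
  [6, 2, 1]
  [8, 3, 2]

Each entry (A^⊗2)_ij equals the minimum over all length-2 walks i = v_0 → v_1 → … → v_2 = j of Σ_t A[v_t][v_{t+1}]. For example, for (i, j) = (0, 2) we minimise over 3 possible intermediate vertex sequences; the minimum is 8, attained along the walk 0 → 2 → 2.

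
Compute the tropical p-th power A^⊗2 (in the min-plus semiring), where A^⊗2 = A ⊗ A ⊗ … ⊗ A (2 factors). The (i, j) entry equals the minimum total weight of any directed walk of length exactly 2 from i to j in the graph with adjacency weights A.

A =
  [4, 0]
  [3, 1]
A^⊗2 =
  [3, 1]
  [4, 2]

Each entry (A^⊗2)_ij equals the minimum over all length-2 walks i = v_0 → v_1 → … → v_2 = j of Σ_t A[v_t][v_{t+1}]. For example, for (i, j) = (0, 1) we minimise over 2 possible intermediate vertex sequences; the minimum is 1, attained along the walk 0 → 1 → 1.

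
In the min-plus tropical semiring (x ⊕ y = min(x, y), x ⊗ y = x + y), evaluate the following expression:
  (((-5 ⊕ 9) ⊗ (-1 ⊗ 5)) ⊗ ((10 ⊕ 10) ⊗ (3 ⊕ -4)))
(((-5 ⊕ 9) ⊗ (-1 ⊗ 5)) ⊗ ((10 ⊕ 10) ⊗ (3 ⊕ -4))) = 5

Expand innermost to outermost. Recall ⊕ takes the minimum of its arguments and ⊗ takes their sum. Working out the expression (((-5 ⊕ 9) ⊗ (-1 ⊗ 5)) ⊗ ((10 ⊕ 10) ⊗ (3 ⊕ -4))) gives 5.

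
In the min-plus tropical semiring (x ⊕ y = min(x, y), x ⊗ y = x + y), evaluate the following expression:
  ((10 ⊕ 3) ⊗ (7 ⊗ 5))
((10 ⊕ 3) ⊗ (7 ⊗ 5)) = 15

Expand innermost to outermost. Recall ⊕ takes the minimum of its arguments and ⊗ takes their sum. Working out the expression ((10 ⊕ 3) ⊗ (7 ⊗ 5)) gives 15.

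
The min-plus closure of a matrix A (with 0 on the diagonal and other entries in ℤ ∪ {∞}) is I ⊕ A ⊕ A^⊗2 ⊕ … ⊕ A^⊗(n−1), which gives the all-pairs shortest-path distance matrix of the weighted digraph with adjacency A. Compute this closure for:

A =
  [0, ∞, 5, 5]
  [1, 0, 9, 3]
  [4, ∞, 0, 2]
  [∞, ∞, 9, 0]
Closure =
  [0, ∞, 5, 5]
  [1, 0, 6, 3]
  [4, ∞, 0, 2]
  [13, ∞, 9, 0]

This is the Floyd-Warshall all-pairs shortest-path computation. For each intermediate vertex k = 0, 1, …, 3, update dist[i][j] ← min(dist[i][j], dist[i][k] + dist[k][j]). The final matrix gives, for each (i, j), the minimum total weight of any directed path from i to j (possibly empty when i = j).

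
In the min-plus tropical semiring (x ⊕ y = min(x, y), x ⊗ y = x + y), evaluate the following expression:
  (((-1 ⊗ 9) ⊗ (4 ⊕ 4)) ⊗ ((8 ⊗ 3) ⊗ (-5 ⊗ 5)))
(((-1 ⊗ 9) ⊗ (4 ⊕ 4)) ⊗ ((8 ⊗ 3) ⊗ (-5 ⊗ 5))) = 23

Expand innermost to outermost. Recall ⊕ takes the minimum of its arguments and ⊗ takes their sum. Working out the expression (((-1 ⊗ 9) ⊗ (4 ⊕ 4)) ⊗ ((8 ⊗ 3) ⊗ (-5 ⊗ 5))) gives 23.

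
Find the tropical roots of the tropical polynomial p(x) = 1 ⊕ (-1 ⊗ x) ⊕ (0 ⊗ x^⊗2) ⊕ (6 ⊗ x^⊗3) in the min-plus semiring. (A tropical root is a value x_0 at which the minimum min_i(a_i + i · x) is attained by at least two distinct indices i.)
Roots: {-6, -1, 2}

Each tropical root is a break point of the lower envelope of the lines y = a_i + i · x (there are 4 lines, with slopes 0, 1, ..., 3). Only the lines that attain the minimum somewhere contribute to roots; other lines are dominated. Here the surviving (envelope) indices are i = 3, i = 2, i = 1, i = 0.
Intersections between consecutive envelope lines give the roots: for adjacent envelope indices i < j the intersection is x = (a_i − a_j) / (j − i). Reading off the sorted break points: {-6, -1, 2}.
Verification: at each break x_0, at least two indices attain the minimum of min_i(a_i + i · x_0).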